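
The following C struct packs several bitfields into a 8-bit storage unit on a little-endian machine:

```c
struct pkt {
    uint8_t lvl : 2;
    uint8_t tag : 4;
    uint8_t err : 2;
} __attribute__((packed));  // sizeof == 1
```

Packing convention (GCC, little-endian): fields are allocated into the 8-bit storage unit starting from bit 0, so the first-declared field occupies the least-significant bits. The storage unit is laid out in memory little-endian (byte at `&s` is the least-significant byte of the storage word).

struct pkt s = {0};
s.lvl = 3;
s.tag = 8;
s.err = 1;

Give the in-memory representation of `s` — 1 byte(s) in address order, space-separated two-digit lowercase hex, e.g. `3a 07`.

63

[0+:2] lvl=3 & 0x3 = 0x3; word=0x03
[2+:4] tag=8 & 0xf = 0x8; word=0x23
[6+:2] err=1 & 0x3 = 0x1; word=0x63
word = 0x63 → little-endian bytes:
  [0]=0x63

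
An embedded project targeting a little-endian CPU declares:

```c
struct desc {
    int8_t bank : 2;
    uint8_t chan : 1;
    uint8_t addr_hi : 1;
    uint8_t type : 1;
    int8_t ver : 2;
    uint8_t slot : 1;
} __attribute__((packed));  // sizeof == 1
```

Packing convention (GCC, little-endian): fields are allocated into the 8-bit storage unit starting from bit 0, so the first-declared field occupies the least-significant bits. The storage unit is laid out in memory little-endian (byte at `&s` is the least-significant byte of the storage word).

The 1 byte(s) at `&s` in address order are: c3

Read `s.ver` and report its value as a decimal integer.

-2

[0]=0xc3 (little-endian) → word 0xc3
bank:2 @ bit 0 → (0xc3>>0)&0x3 = 0x3
chan:1 @ bit 2 → (0xc3>>2)&0x1 = 0x0
addr_hi:1 @ bit 3 → (0xc3>>3)&0x1 = 0x0
type:1 @ bit 4 → (0xc3>>4)&0x1 = 0x0
ver:2 @ bit 5 → (0xc3>>5)&0x3 = 0x2  ←
slot:1 @ bit 7 → (0xc3>>7)&0x1 = 0x1
ver signed 2b, MSB=1: 2 - 4 = -2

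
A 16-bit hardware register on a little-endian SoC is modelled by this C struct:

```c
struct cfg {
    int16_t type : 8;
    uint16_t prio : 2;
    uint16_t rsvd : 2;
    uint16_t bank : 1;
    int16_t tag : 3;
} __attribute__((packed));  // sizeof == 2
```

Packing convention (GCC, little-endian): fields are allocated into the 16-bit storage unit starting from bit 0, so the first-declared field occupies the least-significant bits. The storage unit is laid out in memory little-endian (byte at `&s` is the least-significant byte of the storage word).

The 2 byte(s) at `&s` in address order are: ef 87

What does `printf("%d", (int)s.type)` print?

-17

[0]=0xef [1]=0x87 (little-endian) → word 0x87ef
type:8 @ bit 0 → (0x87ef>>0)&0xff = 0xef  ←
prio:2 @ bit 8 → (0x87ef>>8)&0x3 = 0x3
rsvd:2 @ bit 10 → (0x87ef>>10)&0x3 = 0x1
bank:1 @ bit 12 → (0x87ef>>12)&0x1 = 0x0
tag:3 @ bit 13 → (0x87ef>>13)&0x7 = 0x4
type signed 8b, MSB=1: 239 - 256 = -17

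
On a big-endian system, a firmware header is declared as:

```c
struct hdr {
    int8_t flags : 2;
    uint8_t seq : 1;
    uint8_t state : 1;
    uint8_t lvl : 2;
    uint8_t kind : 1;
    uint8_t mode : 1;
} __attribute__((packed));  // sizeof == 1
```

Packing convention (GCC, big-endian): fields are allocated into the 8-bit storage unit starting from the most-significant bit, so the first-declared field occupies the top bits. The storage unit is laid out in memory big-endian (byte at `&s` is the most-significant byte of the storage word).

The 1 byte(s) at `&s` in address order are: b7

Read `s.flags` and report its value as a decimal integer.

-2

[0]=0xb7 (big-endian) → word 0xb7
flags [6+:2] = (word>>6) & 0x3 = 2  ←
seq [5+:1] = (word>>5) & 0x1 = 1
state [4+:1] = (word>>4) & 0x1 = 1
lvl [2+:2] = (word>>2) & 0x3 = 1
kind [1+:1] = (word>>1) & 0x1 = 1
mode [0+:1] = (word>>0) & 0x1 = 1
flags signed 2b, MSB=1: 2 - 4 = -2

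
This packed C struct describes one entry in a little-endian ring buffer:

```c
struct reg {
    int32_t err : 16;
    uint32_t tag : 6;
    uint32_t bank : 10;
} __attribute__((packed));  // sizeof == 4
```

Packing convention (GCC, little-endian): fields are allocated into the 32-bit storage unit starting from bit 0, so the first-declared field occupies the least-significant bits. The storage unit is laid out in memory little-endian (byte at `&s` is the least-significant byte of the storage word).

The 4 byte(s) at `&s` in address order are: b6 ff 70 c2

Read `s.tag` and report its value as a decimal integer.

[0]=0xb6 [1]=0xff [2]=0x70 [3]=0xc2 (little-endian) → word 0xc270ffb6
err:16 @ bit 0 → (0xc270ffb6>>0)&0xffff = 0xffb6
tag:6 @ bit 16 → (0xc270ffb6>>16)&0x3f = 0x30  ←
bank:10 @ bit 22 → (0xc270ffb6>>22)&0x3ff = 0x309

48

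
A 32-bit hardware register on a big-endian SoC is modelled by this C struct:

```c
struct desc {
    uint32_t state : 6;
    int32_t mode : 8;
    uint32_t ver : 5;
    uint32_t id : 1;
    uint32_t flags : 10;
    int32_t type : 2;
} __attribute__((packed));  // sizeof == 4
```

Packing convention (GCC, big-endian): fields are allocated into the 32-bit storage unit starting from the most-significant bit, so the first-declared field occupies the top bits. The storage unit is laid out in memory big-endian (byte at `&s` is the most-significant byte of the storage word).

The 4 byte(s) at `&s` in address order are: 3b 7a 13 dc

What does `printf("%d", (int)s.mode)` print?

-34

[0]=0x3b [1]=0x7a [2]=0x13 [3]=0xdc (big-endian) → word 0x3b7a13dc
state [26+:6] = (word>>26) & 0x3f = 14
mode [18+:8] = (word>>18) & 0xff = 222  ←
ver [13+:5] = (word>>13) & 0x1f = 16
id [12+:1] = (word>>12) & 0x1 = 1
flags [2+:10] = (word>>2) & 0x3ff = 247
type [0+:2] = (word>>0) & 0x3 = 0
mode signed 8b, MSB=1: 222 - 256 = -34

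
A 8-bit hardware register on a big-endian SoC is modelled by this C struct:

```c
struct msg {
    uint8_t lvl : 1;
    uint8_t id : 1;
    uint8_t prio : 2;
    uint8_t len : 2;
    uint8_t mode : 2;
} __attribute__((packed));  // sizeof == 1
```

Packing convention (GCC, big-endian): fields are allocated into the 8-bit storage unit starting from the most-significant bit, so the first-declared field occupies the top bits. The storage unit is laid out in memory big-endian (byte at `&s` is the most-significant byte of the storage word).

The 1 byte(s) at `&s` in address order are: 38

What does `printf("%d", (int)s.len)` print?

[0]=0x38 (big-endian) → word 0x38
lvl [7+:1] = (word>>7) & 0x1 = 0
id [6+:1] = (word>>6) & 0x1 = 0
prio [4+:2] = (word>>4) & 0x3 = 3
len [2+:2] = (word>>2) & 0x3 = 2  ←
mode [0+:2] = (word>>0) & 0x3 = 0

2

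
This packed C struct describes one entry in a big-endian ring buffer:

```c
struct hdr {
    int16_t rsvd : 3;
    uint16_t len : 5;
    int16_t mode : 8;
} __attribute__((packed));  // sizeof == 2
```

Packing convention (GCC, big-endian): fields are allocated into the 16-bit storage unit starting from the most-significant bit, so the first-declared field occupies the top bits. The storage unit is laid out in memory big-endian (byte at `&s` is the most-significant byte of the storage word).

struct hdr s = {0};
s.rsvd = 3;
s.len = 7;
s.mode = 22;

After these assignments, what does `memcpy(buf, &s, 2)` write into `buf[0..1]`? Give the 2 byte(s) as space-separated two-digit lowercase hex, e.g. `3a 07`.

67 16

[13+:3] rsvd=3 & 0x7 = 0x3; word=0x6000
[8+:5] len=7 & 0x1f = 0x7; word=0x6700
[0+:8] mode=22 & 0xff = 0x16; word=0x6716
word = 0x6716 → big-endian bytes:
  [0]=0x67  [1]=0x16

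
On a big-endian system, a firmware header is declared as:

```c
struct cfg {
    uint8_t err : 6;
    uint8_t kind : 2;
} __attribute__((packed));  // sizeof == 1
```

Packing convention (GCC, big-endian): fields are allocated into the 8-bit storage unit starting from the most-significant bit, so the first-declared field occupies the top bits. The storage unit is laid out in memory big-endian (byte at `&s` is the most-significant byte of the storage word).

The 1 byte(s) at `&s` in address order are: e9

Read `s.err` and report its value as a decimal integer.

[0]=0xe9 (big-endian) → word 0xe9
err:6 @ bit 2 → (0xe9>>2)&0x3f = 0x3a  ←
kind:2 @ bit 0 → (0xe9>>0)&0x3 = 0x1

58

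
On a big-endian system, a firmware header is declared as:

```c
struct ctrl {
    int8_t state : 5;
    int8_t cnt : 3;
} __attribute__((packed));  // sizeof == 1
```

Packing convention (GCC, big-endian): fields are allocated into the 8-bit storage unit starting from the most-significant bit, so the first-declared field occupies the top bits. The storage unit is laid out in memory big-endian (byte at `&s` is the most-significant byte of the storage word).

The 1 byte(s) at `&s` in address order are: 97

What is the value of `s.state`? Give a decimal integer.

[0]=0x97 (big-endian) → word 0x97
state [3+:5] = (word>>3) & 0x1f = 18  ←
cnt [0+:3] = (word>>0) & 0x7 = 7
state signed 5b, MSB=1: 18 - 32 = -14

-14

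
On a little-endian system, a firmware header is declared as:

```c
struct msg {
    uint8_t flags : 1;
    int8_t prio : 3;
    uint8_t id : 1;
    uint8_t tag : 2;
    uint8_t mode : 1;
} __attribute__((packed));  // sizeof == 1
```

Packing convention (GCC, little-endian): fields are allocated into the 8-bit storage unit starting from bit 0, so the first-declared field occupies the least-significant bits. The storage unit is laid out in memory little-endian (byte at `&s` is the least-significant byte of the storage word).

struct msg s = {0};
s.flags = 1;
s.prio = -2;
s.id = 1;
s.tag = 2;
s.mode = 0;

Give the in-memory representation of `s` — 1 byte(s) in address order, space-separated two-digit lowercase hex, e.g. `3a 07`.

flags (1b) val=1 bits=0x1 at bit 0: 0x01
prio (3b) val=-2 bits=0x6 at bit 1: 0x0d
id (1b) val=1 bits=0x1 at bit 4: 0x1d
tag (2b) val=2 bits=0x2 at bit 5: 0x5d
mode (1b) val=0 bits=0x0 at bit 7: 0x5d
word = 0x5d → little-endian bytes:
  [0]=0x5d

5d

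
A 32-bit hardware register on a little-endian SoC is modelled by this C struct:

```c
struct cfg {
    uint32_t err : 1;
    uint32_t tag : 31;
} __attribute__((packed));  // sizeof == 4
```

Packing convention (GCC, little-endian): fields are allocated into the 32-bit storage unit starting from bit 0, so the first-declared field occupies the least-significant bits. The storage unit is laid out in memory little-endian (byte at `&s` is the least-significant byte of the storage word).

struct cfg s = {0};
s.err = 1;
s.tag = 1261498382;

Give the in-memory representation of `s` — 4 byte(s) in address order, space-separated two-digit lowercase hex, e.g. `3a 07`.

1d e0 61 96

err:1 = 1 → 0x1 << 0 → word 0x00000001
tag:31 = 1261498382 → 0x4b30f00e << 1 → word 0x9661e01d
word = 0x9661e01d → little-endian bytes:
  [0]=0x1d  [1]=0xe0  [2]=0x61  [3]=0x96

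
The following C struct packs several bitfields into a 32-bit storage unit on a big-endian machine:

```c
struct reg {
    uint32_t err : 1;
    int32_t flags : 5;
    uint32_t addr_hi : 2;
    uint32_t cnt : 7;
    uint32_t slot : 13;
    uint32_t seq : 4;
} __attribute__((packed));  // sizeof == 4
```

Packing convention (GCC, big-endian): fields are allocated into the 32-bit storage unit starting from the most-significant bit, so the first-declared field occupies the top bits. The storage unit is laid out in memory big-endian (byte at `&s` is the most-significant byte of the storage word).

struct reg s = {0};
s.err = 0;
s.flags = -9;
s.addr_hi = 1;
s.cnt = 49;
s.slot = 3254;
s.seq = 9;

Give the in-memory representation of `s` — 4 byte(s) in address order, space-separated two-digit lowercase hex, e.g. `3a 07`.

5d 62 cb 69

[31+:1] err=0 & 0x1 = 0x0; word=0x00000000
[26+:5] flags=-9 & 0x1f = 0x17; word=0x5c000000
[24+:2] addr_hi=1 & 0x3 = 0x1; word=0x5d000000
[17+:7] cnt=49 & 0x7f = 0x31; word=0x5d620000
[4+:13] slot=3254 & 0x1fff = 0xcb6; word=0x5d62cb60
[0+:4] seq=9 & 0xf = 0x9; word=0x5d62cb69
word = 0x5d62cb69 → big-endian bytes:
  [0]=0x5d  [1]=0x62  [2]=0xcb  [3]=0x69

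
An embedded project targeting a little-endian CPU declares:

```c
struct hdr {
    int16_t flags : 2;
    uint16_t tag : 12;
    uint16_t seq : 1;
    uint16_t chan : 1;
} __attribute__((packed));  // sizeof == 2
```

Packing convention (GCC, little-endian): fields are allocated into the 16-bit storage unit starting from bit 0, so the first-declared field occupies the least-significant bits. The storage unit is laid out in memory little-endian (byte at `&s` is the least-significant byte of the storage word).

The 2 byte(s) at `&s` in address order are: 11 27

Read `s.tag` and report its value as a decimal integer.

[0]=0x11 [1]=0x27 (little-endian) → word 0x2711
flags:2 @ bit 0 → (0x2711>>0)&0x3 = 0x1
tag:12 @ bit 2 → (0x2711>>2)&0xfff = 0x9c4  ←
seq:1 @ bit 14 → (0x2711>>14)&0x1 = 0x0
chan:1 @ bit 15 → (0x2711>>15)&0x1 = 0x0

2500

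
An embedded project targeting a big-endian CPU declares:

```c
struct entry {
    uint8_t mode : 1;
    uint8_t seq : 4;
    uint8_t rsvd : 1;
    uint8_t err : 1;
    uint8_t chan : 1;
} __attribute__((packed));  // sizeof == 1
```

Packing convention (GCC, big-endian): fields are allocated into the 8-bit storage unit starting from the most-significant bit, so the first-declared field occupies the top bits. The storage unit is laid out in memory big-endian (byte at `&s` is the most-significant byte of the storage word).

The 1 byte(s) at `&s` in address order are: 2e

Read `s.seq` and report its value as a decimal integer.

5

[0]=0x2e (big-endian) → word 0x2e
mode [7+:1] = (word>>7) & 0x1 = 0
seq [3+:4] = (word>>3) & 0xf = 5  ←
rsvd [2+:1] = (word>>2) & 0x1 = 1
err [1+:1] = (word>>1) & 0x1 = 1
chan [0+:1] = (word>>0) & 0x1 = 0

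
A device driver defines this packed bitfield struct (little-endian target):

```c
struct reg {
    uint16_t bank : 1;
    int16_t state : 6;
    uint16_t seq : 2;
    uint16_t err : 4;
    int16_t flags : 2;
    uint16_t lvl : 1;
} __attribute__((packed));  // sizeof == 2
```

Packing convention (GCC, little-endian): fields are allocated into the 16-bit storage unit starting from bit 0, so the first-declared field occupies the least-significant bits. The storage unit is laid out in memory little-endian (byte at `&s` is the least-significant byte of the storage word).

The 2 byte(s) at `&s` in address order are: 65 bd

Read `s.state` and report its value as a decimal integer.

-14

[0]=0x65 [1]=0xbd (little-endian) → word 0xbd65
bank:1 @ bit 0 → (0xbd65>>0)&0x1 = 0x1
state:6 @ bit 1 → (0xbd65>>1)&0x3f = 0x32  ←
seq:2 @ bit 7 → (0xbd65>>7)&0x3 = 0x2
err:4 @ bit 9 → (0xbd65>>9)&0xf = 0xe
flags:2 @ bit 13 → (0xbd65>>13)&0x3 = 0x1
lvl:1 @ bit 15 → (0xbd65>>15)&0x1 = 0x1
state signed 6b, MSB=1: 50 - 64 = -14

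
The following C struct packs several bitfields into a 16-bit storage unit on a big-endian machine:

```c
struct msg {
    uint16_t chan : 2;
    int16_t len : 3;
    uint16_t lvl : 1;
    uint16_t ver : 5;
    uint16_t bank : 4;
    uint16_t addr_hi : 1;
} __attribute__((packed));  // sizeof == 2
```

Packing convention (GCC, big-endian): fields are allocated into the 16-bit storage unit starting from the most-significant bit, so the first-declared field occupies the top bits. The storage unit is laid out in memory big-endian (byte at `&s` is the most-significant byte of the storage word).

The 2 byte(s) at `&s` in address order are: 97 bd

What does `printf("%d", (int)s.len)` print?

2

[0]=0x97 [1]=0xbd (big-endian) → word 0x97bd
chan:2 @ bit 14 → (0x97bd>>14)&0x3 = 0x2
len:3 @ bit 11 → (0x97bd>>11)&0x7 = 0x2  ←
lvl:1 @ bit 10 → (0x97bd>>10)&0x1 = 0x1
ver:5 @ bit 5 → (0x97bd>>5)&0x1f = 0x1d
bank:4 @ bit 1 → (0x97bd>>1)&0xf = 0xe
addr_hi:1 @ bit 0 → (0x97bd>>0)&0x1 = 0x1
len signed 3b, MSB=0: value = 2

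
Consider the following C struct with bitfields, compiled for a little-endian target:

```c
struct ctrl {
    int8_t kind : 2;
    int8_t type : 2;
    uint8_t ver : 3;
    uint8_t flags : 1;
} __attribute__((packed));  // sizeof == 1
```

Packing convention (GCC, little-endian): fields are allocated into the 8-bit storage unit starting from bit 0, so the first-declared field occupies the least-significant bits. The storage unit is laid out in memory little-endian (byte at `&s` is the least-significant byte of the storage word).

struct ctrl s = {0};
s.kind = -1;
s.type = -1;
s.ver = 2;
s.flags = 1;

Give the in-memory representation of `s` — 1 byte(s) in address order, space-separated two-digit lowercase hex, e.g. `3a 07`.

kind:2 = -1 → 0x3 << 0 → word 0x03
type:2 = -1 → 0x3 << 2 → word 0x0f
ver:3 = 2 → 0x2 << 4 → word 0x2f
flags:1 = 1 → 0x1 << 7 → word 0xaf
word = 0xaf → little-endian bytes:
  [0]=0xaf

af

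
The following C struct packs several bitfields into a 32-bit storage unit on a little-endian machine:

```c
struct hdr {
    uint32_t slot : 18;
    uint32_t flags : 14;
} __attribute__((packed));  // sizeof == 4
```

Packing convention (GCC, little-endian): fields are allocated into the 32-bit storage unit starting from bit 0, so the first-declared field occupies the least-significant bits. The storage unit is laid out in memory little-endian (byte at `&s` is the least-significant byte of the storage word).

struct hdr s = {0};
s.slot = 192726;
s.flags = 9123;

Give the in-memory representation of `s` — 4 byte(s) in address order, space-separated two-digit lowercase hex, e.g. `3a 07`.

[0+:18] slot=192726 & 0x3ffff = 0x2f0d6; word=0x0002f0d6
[18+:14] flags=9123 & 0x3fff = 0x23a3; word=0x8e8ef0d6
word = 0x8e8ef0d6 → little-endian bytes:
  [0]=0xd6  [1]=0xf0  [2]=0x8e  [3]=0x8e

d6 f0 8e 8e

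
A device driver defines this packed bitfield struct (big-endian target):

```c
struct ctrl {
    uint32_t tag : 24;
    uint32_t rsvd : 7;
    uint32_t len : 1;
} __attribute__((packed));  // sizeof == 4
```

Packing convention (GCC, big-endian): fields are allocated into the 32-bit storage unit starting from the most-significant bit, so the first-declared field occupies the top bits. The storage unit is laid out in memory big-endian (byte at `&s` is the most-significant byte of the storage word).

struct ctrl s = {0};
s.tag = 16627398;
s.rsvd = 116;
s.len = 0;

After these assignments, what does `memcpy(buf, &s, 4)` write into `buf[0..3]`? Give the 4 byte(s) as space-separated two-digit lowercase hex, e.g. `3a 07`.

[8+:24] tag=16627398 & 0xffffff = 0xfdb6c6; word=0xfdb6c600
[1+:7] rsvd=116 & 0x7f = 0x74; word=0xfdb6c6e8
[0+:1] len=0 & 0x1 = 0x0; word=0xfdb6c6e8
word = 0xfdb6c6e8 → big-endian bytes:
  [0]=0xfd  [1]=0xb6  [2]=0xc6  [3]=0xe8

fd b6 c6 e8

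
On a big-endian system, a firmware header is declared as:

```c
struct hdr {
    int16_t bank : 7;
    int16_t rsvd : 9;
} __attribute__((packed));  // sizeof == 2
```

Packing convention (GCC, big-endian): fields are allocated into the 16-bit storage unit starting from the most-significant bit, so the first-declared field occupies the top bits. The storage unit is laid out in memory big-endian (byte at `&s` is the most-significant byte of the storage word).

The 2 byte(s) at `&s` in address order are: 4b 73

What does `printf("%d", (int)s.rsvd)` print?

-141

[0]=0x4b [1]=0x73 (big-endian) → word 0x4b73
bank:7 @ bit 9 → (0x4b73>>9)&0x7f = 0x25
rsvd:9 @ bit 0 → (0x4b73>>0)&0x1ff = 0x173  ←
rsvd signed 9b, MSB=1: 371 - 512 = -141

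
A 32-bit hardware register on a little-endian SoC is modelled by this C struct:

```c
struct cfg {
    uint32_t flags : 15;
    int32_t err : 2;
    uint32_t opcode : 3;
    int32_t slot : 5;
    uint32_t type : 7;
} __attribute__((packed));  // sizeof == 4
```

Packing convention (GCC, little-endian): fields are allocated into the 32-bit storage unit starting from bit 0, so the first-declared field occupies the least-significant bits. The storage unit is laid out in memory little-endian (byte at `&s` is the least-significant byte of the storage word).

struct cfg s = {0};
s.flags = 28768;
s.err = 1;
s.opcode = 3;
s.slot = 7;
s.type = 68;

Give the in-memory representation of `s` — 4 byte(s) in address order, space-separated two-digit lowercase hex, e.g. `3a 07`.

60 f0 76 88

[0+:15] flags=28768 & 0x7fff = 0x7060; word=0x00007060
[15+:2] err=1 & 0x3 = 0x1; word=0x0000f060
[17+:3] opcode=3 & 0x7 = 0x3; word=0x0006f060
[20+:5] slot=7 & 0x1f = 0x7; word=0x0076f060
[25+:7] type=68 & 0x7f = 0x44; word=0x8876f060
word = 0x8876f060 → little-endian bytes:
  [0]=0x60  [1]=0xf0  [2]=0x76  [3]=0x88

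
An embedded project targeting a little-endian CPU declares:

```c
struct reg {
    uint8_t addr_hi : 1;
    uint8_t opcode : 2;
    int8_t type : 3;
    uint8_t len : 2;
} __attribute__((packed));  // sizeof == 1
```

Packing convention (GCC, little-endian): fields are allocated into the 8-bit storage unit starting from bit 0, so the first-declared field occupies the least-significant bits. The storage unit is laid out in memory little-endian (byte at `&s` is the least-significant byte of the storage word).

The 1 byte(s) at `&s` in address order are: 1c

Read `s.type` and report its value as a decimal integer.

[0]=0x1c (little-endian) → word 0x1c
addr_hi [0+:1] = (word>>0) & 0x1 = 0
opcode [1+:2] = (word>>1) & 0x3 = 2
type [3+:3] = (word>>3) & 0x7 = 3  ←
len [6+:2] = (word>>6) & 0x3 = 0
type signed 3b, MSB=0: value = 3

3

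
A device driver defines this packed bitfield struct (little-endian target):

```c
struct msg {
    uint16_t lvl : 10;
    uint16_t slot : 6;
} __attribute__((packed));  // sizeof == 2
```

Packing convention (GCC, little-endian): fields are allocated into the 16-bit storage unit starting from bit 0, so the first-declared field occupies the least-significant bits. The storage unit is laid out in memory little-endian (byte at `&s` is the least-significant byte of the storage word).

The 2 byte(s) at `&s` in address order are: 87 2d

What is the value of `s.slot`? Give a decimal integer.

[0]=0x87 [1]=0x2d (little-endian) → word 0x2d87
lvl:10 @ bit 0 → (0x2d87>>0)&0x3ff = 0x187
slot:6 @ bit 10 → (0x2d87>>10)&0x3f = 0xb  ←

11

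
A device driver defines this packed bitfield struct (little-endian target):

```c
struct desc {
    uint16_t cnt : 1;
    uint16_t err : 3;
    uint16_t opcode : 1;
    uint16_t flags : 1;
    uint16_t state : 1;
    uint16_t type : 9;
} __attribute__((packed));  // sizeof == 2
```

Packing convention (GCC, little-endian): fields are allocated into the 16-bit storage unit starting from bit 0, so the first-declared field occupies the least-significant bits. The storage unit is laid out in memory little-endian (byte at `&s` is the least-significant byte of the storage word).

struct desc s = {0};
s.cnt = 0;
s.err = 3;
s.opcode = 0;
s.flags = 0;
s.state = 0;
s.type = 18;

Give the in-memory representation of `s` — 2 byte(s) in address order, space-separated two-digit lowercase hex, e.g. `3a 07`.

06 09

[0+:1] cnt=0 & 0x1 = 0x0; word=0x0000
[1+:3] err=3 & 0x7 = 0x3; word=0x0006
[4+:1] opcode=0 & 0x1 = 0x0; word=0x0006
[5+:1] flags=0 & 0x1 = 0x0; word=0x0006
[6+:1] state=0 & 0x1 = 0x0; word=0x0006
[7+:9] type=18 & 0x1ff = 0x12; word=0x0906
word = 0x0906 → little-endian bytes:
  [0]=0x06  [1]=0x09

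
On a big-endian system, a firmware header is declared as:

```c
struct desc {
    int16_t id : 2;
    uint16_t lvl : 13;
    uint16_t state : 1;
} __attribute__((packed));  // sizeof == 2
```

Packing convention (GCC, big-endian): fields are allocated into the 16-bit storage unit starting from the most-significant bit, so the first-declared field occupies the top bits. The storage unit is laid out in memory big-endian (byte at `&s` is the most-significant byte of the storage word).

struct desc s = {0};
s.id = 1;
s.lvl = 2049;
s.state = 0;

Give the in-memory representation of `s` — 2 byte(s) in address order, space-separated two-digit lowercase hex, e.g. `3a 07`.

50 02

[14+:2] id=1 & 0x3 = 0x1; word=0x4000
[1+:13] lvl=2049 & 0x1fff = 0x801; word=0x5002
[0+:1] state=0 & 0x1 = 0x0; word=0x5002
word = 0x5002 → big-endian bytes:
  [0]=0x50  [1]=0x02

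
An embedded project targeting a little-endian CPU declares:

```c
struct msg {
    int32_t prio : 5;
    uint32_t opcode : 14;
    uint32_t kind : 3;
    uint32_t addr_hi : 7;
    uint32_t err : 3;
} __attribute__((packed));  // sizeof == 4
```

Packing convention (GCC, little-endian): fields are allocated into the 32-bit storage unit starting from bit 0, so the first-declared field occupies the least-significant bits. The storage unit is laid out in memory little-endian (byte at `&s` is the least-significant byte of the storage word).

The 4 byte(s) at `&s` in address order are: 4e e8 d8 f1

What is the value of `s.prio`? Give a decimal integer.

14

[0]=0x4e [1]=0xe8 [2]=0xd8 [3]=0xf1 (little-endian) → word 0xf1d8e84e
prio:5 @ bit 0 → (0xf1d8e84e>>0)&0x1f = 0xe  ←
opcode:14 @ bit 5 → (0xf1d8e84e>>5)&0x3fff = 0x742
kind:3 @ bit 19 → (0xf1d8e84e>>19)&0x7 = 0x3
addr_hi:7 @ bit 22 → (0xf1d8e84e>>22)&0x7f = 0x47
err:3 @ bit 29 → (0xf1d8e84e>>29)&0x7 = 0x7
prio signed 5b, MSB=0: value = 14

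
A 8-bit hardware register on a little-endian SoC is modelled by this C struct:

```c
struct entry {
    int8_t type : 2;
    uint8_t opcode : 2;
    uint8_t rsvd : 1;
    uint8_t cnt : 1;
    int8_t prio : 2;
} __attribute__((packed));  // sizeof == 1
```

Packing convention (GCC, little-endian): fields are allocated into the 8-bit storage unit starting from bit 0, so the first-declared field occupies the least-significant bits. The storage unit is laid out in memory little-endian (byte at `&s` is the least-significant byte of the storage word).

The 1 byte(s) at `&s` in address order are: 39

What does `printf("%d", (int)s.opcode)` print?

[0]=0x39 (little-endian) → word 0x39
type [0+:2] = (word>>0) & 0x3 = 1
opcode [2+:2] = (word>>2) & 0x3 = 2  ←
rsvd [4+:1] = (word>>4) & 0x1 = 1
cnt [5+:1] = (word>>5) & 0x1 = 1
prio [6+:2] = (word>>6) & 0x3 = 0

2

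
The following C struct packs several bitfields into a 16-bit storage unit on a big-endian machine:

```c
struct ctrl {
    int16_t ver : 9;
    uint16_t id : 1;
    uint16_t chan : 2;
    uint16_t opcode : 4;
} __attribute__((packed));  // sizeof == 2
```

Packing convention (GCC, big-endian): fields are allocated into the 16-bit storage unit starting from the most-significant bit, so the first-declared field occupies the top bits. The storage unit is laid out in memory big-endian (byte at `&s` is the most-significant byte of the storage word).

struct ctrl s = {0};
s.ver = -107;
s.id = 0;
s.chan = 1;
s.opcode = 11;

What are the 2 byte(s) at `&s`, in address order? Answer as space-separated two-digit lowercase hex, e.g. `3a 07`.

ver:9 = -107 → 0x195 << 7 → word 0xca80
id:1 = 0 → 0x0 << 6 → word 0xca80
chan:2 = 1 → 0x1 << 4 → word 0xca90
opcode:4 = 11 → 0xb << 0 → word 0xca9b
word = 0xca9b → big-endian bytes:
  [0]=0xca  [1]=0x9b

ca 9b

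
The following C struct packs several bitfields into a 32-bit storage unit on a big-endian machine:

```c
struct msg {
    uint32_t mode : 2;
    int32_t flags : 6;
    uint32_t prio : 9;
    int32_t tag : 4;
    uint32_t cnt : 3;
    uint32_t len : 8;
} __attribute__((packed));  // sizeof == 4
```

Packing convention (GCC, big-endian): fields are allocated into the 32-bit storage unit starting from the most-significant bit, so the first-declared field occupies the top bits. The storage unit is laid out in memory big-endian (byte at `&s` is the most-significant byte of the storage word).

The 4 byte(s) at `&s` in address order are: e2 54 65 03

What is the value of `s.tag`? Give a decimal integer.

[0]=0xe2 [1]=0x54 [2]=0x65 [3]=0x03 (big-endian) → word 0xe2546503
mode:2 @ bit 30 → (0xe2546503>>30)&0x3 = 0x3
flags:6 @ bit 24 → (0xe2546503>>24)&0x3f = 0x22
prio:9 @ bit 15 → (0xe2546503>>15)&0x1ff = 0xa8
tag:4 @ bit 11 → (0xe2546503>>11)&0xf = 0xc  ←
cnt:3 @ bit 8 → (0xe2546503>>8)&0x7 = 0x5
len:8 @ bit 0 → (0xe2546503>>0)&0xff = 0x3
tag signed 4b, MSB=1: 12 - 16 = -4

-4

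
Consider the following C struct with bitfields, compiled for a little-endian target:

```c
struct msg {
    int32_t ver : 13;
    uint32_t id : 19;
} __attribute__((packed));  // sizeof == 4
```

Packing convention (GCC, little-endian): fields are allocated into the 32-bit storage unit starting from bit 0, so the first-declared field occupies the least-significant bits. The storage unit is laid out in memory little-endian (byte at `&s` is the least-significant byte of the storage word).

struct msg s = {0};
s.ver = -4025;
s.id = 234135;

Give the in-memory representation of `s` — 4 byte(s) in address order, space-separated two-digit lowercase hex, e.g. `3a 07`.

47 f0 52 72

ver (13b) val=-4025 bits=0x1047 at bit 0: 0x00001047
id (19b) val=234135 bits=0x39297 at bit 13: 0x7252f047
word = 0x7252f047 → little-endian bytes:
  [0]=0x47  [1]=0xf0  [2]=0x52  [3]=0x72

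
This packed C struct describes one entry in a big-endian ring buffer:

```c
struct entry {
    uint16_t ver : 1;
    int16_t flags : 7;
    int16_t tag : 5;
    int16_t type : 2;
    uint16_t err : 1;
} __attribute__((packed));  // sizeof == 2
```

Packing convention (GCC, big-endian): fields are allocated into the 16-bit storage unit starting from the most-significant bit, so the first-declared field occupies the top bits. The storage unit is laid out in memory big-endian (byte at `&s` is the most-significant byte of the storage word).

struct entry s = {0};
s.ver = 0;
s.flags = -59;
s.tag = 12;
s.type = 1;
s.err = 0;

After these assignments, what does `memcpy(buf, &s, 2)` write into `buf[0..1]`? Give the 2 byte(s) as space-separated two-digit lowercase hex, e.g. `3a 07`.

45 62

[15+:1] ver=0 & 0x1 = 0x0; word=0x0000
[8+:7] flags=-59 & 0x7f = 0x45; word=0x4500
[3+:5] tag=12 & 0x1f = 0xc; word=0x4560
[1+:2] type=1 & 0x3 = 0x1; word=0x4562
[0+:1] err=0 & 0x1 = 0x0; word=0x4562
word = 0x4562 → big-endian bytes:
  [0]=0x45  [1]=0x62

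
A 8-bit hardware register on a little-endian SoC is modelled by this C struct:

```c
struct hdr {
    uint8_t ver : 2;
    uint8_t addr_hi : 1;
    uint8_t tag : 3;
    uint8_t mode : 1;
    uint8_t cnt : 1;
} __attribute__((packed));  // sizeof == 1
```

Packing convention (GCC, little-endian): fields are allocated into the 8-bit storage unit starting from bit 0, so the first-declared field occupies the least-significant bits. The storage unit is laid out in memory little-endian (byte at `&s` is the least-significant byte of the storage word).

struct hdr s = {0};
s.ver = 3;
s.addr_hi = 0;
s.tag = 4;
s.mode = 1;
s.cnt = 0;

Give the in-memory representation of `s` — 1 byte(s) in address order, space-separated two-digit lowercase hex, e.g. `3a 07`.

63

ver (2b) val=3 bits=0x3 at bit 0: 0x03
addr_hi (1b) val=0 bits=0x0 at bit 2: 0x03
tag (3b) val=4 bits=0x4 at bit 3: 0x23
mode (1b) val=1 bits=0x1 at bit 6: 0x63
cnt (1b) val=0 bits=0x0 at bit 7: 0x63
word = 0x63 → little-endian bytes:
  [0]=0x63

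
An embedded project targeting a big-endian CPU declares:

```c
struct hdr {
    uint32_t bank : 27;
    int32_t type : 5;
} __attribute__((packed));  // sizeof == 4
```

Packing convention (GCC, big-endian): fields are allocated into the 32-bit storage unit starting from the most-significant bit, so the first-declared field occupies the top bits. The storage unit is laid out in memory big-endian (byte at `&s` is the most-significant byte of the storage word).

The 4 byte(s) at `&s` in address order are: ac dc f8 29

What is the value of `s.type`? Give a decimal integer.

[0]=0xac [1]=0xdc [2]=0xf8 [3]=0x29 (big-endian) → word 0xacdcf829
bank [5+:27] = (word>>5) & 0x7ffffff = 90630081
type [0+:5] = (word>>0) & 0x1f = 9  ←
type signed 5b, MSB=0: value = 9

9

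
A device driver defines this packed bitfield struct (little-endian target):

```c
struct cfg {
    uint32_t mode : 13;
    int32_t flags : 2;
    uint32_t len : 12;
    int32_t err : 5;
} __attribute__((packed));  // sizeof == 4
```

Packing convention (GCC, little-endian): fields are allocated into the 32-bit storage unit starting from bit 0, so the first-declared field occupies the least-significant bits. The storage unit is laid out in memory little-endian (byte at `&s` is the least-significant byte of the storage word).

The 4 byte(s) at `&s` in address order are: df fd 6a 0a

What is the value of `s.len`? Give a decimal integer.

1237

[0]=0xdf [1]=0xfd [2]=0x6a [3]=0x0a (little-endian) → word 0x0a6afddf
mode:13 @ bit 0 → (0x0a6afddf>>0)&0x1fff = 0x1ddf
flags:2 @ bit 13 → (0x0a6afddf>>13)&0x3 = 0x3
len:12 @ bit 15 → (0x0a6afddf>>15)&0xfff = 0x4d5  ←
err:5 @ bit 27 → (0x0a6afddf>>27)&0x1f = 0x1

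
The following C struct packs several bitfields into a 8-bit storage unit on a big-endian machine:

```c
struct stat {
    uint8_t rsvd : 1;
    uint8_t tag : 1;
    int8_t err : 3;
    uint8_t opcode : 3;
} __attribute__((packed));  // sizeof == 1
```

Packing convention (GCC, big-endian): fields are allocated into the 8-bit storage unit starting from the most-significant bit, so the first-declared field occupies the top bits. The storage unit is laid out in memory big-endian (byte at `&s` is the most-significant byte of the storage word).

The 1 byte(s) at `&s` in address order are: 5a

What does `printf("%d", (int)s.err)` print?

3

[0]=0x5a (big-endian) → word 0x5a
rsvd:1 @ bit 7 → (0x5a>>7)&0x1 = 0x0
tag:1 @ bit 6 → (0x5a>>6)&0x1 = 0x1
err:3 @ bit 3 → (0x5a>>3)&0x7 = 0x3  ←
opcode:3 @ bit 0 → (0x5a>>0)&0x7 = 0x2
err signed 3b, MSB=0: value = 3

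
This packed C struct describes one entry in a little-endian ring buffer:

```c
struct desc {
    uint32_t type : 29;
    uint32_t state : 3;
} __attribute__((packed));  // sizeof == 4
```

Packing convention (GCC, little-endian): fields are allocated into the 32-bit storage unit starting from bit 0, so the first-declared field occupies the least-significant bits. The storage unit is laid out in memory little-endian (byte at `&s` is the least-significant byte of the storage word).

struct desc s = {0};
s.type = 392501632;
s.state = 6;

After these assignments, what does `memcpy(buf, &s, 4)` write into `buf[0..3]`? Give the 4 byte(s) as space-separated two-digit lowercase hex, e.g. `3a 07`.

type (29b) val=392501632 bits=0x17651980 at bit 0: 0x17651980
state (3b) val=6 bits=0x6 at bit 29: 0xd7651980
word = 0xd7651980 → little-endian bytes:
  [0]=0x80  [1]=0x19  [2]=0x65  [3]=0xd7

80 19 65 d7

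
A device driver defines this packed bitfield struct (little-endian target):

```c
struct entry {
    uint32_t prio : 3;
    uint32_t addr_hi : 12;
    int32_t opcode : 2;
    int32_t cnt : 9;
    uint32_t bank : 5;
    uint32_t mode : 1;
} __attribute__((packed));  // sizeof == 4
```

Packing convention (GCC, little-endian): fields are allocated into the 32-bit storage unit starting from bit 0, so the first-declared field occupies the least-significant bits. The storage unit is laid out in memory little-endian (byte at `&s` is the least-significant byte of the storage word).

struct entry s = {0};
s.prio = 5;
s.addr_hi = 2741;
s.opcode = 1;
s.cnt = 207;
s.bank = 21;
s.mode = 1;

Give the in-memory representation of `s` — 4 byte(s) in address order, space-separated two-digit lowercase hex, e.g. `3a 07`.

ad d5 9e d5

prio:3 = 5 → 0x5 << 0 → word 0x00000005
addr_hi:12 = 2741 → 0xab5 << 3 → word 0x000055ad
opcode:2 = 1 → 0x1 << 15 → word 0x0000d5ad
cnt:9 = 207 → 0xcf << 17 → word 0x019ed5ad
bank:5 = 21 → 0x15 << 26 → word 0x559ed5ad
mode:1 = 1 → 0x1 << 31 → word 0xd59ed5ad
word = 0xd59ed5ad → little-endian bytes:
  [0]=0xad  [1]=0xd5  [2]=0x9e  [3]=0xd5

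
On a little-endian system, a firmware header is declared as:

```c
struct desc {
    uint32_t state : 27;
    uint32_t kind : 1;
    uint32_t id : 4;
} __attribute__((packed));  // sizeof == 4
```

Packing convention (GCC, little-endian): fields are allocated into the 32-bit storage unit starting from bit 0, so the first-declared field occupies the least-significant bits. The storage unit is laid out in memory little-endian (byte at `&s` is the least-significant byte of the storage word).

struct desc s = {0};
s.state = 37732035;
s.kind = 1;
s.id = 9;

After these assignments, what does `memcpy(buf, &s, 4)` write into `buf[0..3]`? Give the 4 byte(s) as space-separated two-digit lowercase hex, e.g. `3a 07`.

state (27b) val=37732035 bits=0x23fbec3 at bit 0: 0x023fbec3
kind (1b) val=1 bits=0x1 at bit 27: 0x0a3fbec3
id (4b) val=9 bits=0x9 at bit 28: 0x9a3fbec3
word = 0x9a3fbec3 → little-endian bytes:
  [0]=0xc3  [1]=0xbe  [2]=0x3f  [3]=0x9a

c3 be 3f 9a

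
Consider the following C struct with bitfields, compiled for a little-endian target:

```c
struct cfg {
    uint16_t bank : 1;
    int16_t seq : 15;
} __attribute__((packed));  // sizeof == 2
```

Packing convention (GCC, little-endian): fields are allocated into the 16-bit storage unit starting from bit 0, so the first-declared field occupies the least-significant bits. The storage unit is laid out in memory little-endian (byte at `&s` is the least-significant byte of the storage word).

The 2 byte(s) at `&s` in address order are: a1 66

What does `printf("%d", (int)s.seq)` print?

13136

[0]=0xa1 [1]=0x66 (little-endian) → word 0x66a1
bank:1 @ bit 0 → (0x66a1>>0)&0x1 = 0x1
seq:15 @ bit 1 → (0x66a1>>1)&0x7fff = 0x3350  ←
seq signed 15b, MSB=0: value = 13136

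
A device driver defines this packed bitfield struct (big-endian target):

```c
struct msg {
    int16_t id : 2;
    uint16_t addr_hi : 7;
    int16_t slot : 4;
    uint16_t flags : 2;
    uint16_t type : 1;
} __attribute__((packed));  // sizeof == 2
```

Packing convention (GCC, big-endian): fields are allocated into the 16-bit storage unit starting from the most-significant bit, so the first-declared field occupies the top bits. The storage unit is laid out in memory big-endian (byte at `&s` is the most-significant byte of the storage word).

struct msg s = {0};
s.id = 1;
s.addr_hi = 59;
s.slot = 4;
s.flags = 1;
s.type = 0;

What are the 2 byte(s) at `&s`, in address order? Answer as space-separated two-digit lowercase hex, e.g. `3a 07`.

id:2 = 1 → 0x1 << 14 → word 0x4000
addr_hi:7 = 59 → 0x3b << 7 → word 0x5d80
slot:4 = 4 → 0x4 << 3 → word 0x5da0
flags:2 = 1 → 0x1 << 1 → word 0x5da2
type:1 = 0 → 0x0 << 0 → word 0x5da2
word = 0x5da2 → big-endian bytes:
  [0]=0x5d  [1]=0xa2

5d a2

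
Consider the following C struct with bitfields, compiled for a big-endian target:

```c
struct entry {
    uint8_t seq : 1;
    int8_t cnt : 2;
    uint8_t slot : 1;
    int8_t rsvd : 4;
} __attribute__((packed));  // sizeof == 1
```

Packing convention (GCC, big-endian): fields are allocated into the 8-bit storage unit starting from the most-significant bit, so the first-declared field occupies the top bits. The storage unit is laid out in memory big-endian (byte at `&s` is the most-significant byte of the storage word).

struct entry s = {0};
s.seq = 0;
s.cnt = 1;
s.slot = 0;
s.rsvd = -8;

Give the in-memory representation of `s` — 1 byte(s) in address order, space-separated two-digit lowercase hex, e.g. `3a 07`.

28

[7+:1] seq=0 & 0x1 = 0x0; word=0x00
[5+:2] cnt=1 & 0x3 = 0x1; word=0x20
[4+:1] slot=0 & 0x1 = 0x0; word=0x20
[0+:4] rsvd=-8 & 0xf = 0x8; word=0x28
word = 0x28 → big-endian bytes:
  [0]=0x28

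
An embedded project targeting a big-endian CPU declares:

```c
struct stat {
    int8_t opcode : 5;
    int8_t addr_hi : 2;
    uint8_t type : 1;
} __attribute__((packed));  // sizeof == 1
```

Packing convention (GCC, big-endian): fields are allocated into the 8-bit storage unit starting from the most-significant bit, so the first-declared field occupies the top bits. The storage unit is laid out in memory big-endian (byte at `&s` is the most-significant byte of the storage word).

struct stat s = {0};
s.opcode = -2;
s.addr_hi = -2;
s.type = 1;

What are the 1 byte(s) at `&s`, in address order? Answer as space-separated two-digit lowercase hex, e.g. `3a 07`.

f5

opcode (5b) val=-2 bits=0x1e at bit 3: 0xf0
addr_hi (2b) val=-2 bits=0x2 at bit 1: 0xf4
type (1b) val=1 bits=0x1 at bit 0: 0xf5
word = 0xf5 → big-endian bytes:
  [0]=0xf5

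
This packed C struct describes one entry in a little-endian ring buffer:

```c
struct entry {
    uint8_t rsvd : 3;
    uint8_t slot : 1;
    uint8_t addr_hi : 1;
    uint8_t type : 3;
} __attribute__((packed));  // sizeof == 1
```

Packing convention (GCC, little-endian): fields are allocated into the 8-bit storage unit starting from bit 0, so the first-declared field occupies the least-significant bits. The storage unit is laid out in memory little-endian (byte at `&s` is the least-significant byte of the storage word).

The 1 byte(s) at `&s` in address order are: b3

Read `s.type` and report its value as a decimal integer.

[0]=0xb3 (little-endian) → word 0xb3
rsvd [0+:3] = (word>>0) & 0x7 = 3
slot [3+:1] = (word>>3) & 0x1 = 0
addr_hi [4+:1] = (word>>4) & 0x1 = 1
type [5+:3] = (word>>5) & 0x7 = 5  ←

5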